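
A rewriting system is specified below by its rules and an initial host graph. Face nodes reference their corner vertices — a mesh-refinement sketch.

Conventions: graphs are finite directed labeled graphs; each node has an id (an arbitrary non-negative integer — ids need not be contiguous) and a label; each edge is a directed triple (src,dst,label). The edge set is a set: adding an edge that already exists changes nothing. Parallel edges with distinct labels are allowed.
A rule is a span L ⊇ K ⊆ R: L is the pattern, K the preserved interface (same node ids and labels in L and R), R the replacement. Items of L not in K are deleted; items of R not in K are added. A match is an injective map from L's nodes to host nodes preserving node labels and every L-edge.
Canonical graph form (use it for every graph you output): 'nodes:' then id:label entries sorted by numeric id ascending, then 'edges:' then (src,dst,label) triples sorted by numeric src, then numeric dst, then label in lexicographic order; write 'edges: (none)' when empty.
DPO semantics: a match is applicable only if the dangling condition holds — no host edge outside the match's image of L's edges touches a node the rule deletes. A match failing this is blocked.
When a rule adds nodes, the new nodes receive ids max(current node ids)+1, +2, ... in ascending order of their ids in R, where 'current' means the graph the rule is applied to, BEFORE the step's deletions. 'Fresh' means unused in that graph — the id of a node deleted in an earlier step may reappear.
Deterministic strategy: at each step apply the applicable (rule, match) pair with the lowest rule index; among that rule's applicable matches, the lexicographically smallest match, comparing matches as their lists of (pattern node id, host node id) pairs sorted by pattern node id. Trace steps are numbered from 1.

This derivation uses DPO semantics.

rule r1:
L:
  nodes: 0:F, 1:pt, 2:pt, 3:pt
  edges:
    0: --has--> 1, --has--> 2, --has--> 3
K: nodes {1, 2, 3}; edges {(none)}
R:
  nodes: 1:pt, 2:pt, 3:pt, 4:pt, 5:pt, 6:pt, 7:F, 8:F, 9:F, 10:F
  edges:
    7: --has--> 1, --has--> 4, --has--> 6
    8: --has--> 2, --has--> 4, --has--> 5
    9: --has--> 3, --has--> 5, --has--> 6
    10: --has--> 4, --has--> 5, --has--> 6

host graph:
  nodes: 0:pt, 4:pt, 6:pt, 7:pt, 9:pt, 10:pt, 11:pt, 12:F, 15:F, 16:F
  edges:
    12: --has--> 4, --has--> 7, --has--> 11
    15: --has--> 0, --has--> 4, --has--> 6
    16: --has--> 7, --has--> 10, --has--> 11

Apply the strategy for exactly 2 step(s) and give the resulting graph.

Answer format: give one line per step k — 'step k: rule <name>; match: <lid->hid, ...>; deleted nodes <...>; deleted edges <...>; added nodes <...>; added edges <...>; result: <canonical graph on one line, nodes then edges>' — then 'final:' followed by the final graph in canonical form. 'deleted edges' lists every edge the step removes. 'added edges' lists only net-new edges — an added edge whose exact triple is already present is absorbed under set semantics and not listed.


step 1: rule r1; match: 0->12, 1->4, 2->7, 3->11; deleted nodes 12; deleted edges (12,4,has); (12,7,has); (12,11,has); added nodes 17, 18, 19, 20, 21, 22, 23; added edges (20,4,has); (20,17,has); (20,19,has); (21,7,has); (21,17,has); (21,18,has); (22,11,has); (22,18,has); (22,19,has); (23,17,has); (23,18,has); (23,19,has); result: nodes: 0:pt, 4:pt, 6:pt, 7:pt, 9:pt, 10:pt, 11:pt, 15:F, 16:F, 17:pt, 18:pt, 19:pt, 20:F, 21:F, 22:F, 23:F edges: (15,0,has); (15,4,has); (15,6,has); (16,7,has); (16,10,has); (16,11,has); (20,4,has); (20,17,has); (20,19,has); (21,7,has); (21,17,has); (21,18,has); (22,11,has); (22,18,has); (22,19,has); (23,17,has); (23,18,has); (23,19,has)
step 2: rule r1; match: 0->15, 1->0, 2->4, 3->6; deleted nodes 15; deleted edges (15,0,has); (15,4,has); (15,6,has); added nodes 24, 25, 26, 27, 28, 29, 30; added edges (27,0,has); (27,24,has); (27,26,has); (28,4,has); (28,24,has); (28,25,has); (29,6,has); (29,25,has); (29,26,has); (30,24,has); (30,25,has); (30,26,has); result: nodes: 0:pt, 4:pt, 6:pt, 7:pt, 9:pt, 10:pt, 11:pt, 16:F, 17:pt, 18:pt, 19:pt, 20:F, 21:F, 22:F, 23:F, 24:pt, 25:pt, 26:pt, 27:F, 28:F, 29:F, 30:F edges: (16,7,has); (16,10,has); (16,11,has); (20,4,has); (20,17,has); (20,19,has); (21,7,has); (21,17,has); (21,18,has); (22,11,has); (22,18,has); (22,19,has); (23,17,has); (23,18,has); (23,19,has); (27,0,has); (27,24,has); (27,26,has); (28,4,has); (28,24,has); (28,25,has); (29,6,has); (29,25,has); (29,26,has); (30,24,has); (30,25,has); (30,26,has)
final:
nodes: 0:pt, 4:pt, 6:pt, 7:pt, 9:pt, 10:pt, 11:pt, 16:F, 17:pt, 18:pt, 19:pt, 20:F, 21:F, 22:F, 23:F, 24:pt, 25:pt, 26:pt, 27:F, 28:F, 29:F, 30:F
edges: (16,7,has); (16,10,has); (16,11,has); (20,4,has); (20,17,has); (20,19,has); (21,7,has); (21,17,has); (21,18,has); (22,11,has); (22,18,has); (22,19,has); (23,17,has); (23,18,has); (23,19,has); (27,0,has); (27,24,has); (27,26,has); (28,4,has); (28,24,has); (28,25,has); (29,6,has); (29,25,has); (29,26,has); (30,24,has); (30,25,has); (30,26,has)


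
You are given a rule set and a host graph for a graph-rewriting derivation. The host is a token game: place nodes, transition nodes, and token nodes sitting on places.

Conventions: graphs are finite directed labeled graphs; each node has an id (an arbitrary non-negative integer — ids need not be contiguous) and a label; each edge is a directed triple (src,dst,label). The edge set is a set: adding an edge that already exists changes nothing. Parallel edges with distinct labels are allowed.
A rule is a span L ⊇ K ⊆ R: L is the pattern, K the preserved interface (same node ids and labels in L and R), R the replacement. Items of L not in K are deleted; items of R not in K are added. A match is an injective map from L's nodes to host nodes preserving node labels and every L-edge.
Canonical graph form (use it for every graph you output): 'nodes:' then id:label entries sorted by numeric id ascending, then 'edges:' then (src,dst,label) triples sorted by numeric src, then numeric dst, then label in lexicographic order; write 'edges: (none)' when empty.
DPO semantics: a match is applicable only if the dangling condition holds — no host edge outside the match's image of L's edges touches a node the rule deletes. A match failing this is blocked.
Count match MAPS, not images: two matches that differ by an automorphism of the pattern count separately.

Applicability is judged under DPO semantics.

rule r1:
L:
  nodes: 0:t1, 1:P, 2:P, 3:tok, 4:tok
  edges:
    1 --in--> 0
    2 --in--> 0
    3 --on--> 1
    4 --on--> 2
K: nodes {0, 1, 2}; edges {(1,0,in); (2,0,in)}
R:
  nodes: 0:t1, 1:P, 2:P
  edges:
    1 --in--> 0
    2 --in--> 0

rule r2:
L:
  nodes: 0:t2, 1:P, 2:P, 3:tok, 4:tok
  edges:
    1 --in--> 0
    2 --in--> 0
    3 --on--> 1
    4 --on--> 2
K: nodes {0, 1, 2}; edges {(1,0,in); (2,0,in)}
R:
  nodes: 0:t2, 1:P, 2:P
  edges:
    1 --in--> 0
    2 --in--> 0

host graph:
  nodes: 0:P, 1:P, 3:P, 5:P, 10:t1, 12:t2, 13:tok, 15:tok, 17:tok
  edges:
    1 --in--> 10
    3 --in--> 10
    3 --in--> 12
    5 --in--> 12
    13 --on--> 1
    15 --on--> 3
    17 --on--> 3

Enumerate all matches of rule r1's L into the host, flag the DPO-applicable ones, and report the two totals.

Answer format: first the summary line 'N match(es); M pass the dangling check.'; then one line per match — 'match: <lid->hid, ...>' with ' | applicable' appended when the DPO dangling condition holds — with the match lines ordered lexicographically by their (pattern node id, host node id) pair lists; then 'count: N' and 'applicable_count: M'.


4 match(es); 4 pass the dangling check.
match: 0->10, 1->1, 2->3, 3->13, 4->15 | applicable
match: 0->10, 1->1, 2->3, 3->13, 4->17 | applicable
match: 0->10, 1->3, 2->1, 3->15, 4->13 | applicable
match: 0->10, 1->3, 2->1, 3->17, 4->13 | applicable
count: 4
applicable_count: 4


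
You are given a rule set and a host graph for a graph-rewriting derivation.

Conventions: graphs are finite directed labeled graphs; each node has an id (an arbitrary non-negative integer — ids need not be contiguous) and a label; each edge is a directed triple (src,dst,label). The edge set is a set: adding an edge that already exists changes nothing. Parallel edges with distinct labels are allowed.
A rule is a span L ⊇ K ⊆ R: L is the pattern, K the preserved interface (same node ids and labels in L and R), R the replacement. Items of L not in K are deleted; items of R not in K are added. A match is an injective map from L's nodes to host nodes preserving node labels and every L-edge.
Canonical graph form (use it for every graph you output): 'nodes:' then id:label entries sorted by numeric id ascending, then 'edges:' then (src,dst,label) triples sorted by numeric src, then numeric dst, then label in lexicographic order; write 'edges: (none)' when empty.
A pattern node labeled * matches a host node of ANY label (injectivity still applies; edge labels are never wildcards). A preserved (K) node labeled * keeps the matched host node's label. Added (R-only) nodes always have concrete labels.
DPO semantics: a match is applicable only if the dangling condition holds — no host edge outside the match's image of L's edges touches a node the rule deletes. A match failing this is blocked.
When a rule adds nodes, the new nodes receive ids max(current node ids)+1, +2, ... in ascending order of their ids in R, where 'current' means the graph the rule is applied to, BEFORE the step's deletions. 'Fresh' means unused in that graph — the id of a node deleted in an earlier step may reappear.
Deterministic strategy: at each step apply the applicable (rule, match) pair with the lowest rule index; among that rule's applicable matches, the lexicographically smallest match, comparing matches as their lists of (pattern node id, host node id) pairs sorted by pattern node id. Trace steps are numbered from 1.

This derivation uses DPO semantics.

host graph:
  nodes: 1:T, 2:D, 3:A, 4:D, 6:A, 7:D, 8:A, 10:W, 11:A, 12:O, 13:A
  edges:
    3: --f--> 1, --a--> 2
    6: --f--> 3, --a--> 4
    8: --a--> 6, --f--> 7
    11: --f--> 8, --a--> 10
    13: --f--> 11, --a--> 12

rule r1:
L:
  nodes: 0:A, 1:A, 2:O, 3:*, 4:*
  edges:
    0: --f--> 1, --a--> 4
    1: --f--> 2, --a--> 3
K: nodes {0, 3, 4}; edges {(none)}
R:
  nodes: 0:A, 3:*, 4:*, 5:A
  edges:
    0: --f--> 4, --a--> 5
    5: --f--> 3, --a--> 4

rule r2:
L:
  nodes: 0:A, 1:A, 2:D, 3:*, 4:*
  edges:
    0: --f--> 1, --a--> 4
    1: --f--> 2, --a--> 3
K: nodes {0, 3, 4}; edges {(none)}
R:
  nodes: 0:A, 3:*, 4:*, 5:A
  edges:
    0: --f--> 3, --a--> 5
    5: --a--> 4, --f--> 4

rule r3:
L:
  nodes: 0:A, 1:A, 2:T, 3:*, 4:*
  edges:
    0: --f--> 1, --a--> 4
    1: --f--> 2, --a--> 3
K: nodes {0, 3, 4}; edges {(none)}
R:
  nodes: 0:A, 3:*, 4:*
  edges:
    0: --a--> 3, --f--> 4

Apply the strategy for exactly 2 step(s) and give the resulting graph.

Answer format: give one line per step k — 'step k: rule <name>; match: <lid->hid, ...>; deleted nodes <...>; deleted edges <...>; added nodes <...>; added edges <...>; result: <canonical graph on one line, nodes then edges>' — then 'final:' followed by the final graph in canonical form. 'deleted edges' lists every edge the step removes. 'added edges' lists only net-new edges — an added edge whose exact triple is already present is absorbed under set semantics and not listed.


step 1: rule r2; match: 0->11, 1->8, 2->7, 3->6, 4->10; deleted nodes 7, 8; deleted edges (8,6,a); (8,7,f); (11,8,f); (11,10,a); added nodes 14; added edges (11,6,f); (11,14,a); (14,10,a); (14,10,f); result: nodes: 1:T, 2:D, 3:A, 4:D, 6:A, 10:W, 11:A, 12:O, 13:A, 14:A edges: (3,1,f); (3,2,a); (6,3,f); (6,4,a); (11,6,f); (11,14,a); (13,11,f); (13,12,a); (14,10,a); (14,10,f)
step 2: rule r3; match: 0->6, 1->3, 2->1, 3->2, 4->4; deleted nodes 1, 3; deleted edges (3,1,f); (3,2,a); (6,3,f); (6,4,a); added nodes (none); added edges (6,2,a); (6,4,f); result: nodes: 2:D, 4:D, 6:A, 10:W, 11:A, 12:O, 13:A, 14:A edges: (6,2,a); (6,4,f); (11,6,f); (11,14,a); (13,11,f); (13,12,a); (14,10,a); (14,10,f)
final:
nodes: 2:D, 4:D, 6:A, 10:W, 11:A, 12:O, 13:A, 14:A
edges: (6,2,a); (6,4,f); (11,6,f); (11,14,a); (13,11,f); (13,12,a); (14,10,a); (14,10,f)


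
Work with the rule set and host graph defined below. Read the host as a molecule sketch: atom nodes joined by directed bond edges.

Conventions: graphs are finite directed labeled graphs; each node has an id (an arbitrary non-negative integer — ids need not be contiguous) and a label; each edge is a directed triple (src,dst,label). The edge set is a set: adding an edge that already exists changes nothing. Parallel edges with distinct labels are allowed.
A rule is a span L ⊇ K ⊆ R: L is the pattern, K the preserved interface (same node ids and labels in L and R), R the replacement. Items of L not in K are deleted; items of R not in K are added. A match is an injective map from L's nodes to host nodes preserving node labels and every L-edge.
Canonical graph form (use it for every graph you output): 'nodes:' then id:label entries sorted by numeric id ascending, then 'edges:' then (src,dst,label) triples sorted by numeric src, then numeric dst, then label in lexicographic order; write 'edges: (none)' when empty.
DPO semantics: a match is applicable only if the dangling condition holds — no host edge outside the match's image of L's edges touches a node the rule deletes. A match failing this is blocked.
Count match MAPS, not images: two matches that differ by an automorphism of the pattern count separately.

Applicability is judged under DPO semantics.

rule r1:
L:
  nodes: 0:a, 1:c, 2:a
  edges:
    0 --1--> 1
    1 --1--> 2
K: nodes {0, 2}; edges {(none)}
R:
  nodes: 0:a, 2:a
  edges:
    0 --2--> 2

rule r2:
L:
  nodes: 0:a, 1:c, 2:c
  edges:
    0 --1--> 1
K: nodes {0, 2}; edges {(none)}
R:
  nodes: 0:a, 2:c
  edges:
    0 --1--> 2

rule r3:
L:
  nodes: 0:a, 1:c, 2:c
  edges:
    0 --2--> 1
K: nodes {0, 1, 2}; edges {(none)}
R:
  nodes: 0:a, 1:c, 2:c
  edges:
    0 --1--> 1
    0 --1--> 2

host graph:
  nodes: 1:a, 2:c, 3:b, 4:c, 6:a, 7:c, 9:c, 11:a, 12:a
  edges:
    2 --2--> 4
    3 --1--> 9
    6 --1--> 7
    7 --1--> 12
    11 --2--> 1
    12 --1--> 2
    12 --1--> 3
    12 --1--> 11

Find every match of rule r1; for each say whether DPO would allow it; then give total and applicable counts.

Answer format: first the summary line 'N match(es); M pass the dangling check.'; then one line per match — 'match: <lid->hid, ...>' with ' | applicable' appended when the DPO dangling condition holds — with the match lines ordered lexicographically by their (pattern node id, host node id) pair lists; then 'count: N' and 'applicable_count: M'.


1 match(es); 1 pass the dangling check.
match: 0->6, 1->7, 2->12 | applicable
count: 1
applicable_count: 1


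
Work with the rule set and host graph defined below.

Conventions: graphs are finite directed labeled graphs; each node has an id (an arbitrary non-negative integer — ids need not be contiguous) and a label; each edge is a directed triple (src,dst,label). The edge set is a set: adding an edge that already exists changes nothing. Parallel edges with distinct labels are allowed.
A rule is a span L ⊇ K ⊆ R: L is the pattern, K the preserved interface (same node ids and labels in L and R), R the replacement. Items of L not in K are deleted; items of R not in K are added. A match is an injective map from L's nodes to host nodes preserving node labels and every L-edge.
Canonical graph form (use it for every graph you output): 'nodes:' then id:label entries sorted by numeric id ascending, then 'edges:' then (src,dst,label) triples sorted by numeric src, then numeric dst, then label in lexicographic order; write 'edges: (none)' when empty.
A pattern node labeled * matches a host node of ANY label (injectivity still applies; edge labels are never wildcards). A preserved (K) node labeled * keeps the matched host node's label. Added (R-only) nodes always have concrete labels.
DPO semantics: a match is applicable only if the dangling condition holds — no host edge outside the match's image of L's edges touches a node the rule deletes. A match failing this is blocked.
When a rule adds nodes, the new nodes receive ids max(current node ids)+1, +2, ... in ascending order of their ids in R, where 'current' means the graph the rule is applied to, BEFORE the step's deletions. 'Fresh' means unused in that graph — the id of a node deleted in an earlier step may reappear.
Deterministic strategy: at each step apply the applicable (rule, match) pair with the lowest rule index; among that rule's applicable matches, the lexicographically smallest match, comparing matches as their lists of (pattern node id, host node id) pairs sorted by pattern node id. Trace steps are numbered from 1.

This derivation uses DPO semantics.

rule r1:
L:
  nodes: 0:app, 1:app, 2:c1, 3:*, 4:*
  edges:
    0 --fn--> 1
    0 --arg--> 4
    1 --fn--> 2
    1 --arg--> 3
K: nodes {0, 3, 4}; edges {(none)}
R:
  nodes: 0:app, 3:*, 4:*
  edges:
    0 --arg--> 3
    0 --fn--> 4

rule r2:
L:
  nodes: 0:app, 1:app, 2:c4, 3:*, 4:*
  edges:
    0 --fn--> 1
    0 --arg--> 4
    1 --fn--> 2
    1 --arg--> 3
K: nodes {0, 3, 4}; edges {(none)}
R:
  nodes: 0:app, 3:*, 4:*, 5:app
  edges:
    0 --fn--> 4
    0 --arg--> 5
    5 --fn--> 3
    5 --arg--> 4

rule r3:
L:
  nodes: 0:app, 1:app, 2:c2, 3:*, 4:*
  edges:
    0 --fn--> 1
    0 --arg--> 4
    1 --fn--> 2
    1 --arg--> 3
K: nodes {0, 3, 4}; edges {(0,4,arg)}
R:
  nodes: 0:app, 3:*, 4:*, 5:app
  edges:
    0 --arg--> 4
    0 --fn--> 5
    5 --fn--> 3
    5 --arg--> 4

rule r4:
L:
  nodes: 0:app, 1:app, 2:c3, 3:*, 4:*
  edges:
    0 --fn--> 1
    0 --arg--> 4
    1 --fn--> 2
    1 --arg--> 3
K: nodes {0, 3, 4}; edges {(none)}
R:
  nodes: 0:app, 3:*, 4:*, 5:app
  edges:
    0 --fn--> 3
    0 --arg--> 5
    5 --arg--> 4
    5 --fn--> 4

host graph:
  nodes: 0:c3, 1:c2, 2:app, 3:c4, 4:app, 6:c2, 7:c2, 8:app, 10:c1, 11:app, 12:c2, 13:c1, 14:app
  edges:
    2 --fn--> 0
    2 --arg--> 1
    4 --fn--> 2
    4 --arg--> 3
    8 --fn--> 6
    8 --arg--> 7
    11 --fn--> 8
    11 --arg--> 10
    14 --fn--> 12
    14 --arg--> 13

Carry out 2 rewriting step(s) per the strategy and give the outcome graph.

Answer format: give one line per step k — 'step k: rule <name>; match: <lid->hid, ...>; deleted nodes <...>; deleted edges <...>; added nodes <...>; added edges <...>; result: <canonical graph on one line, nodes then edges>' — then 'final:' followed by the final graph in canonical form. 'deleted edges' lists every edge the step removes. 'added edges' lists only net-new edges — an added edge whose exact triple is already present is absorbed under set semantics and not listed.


step 1: rule r3; match: 0->11, 1->8, 2->6, 3->7, 4->10; deleted nodes 6, 8; deleted edges (8,6,fn); (8,7,arg); (11,8,fn); added nodes 15; added edges (11,15,fn); (15,7,fn); (15,10,arg); result: nodes: 0:c3, 1:c2, 2:app, 3:c4, 4:app, 7:c2, 10:c1, 11:app, 12:c2, 13:c1, 14:app, 15:app edges: (2,0,fn); (2,1,arg); (4,2,fn); (4,3,arg); (11,10,arg); (11,15,fn); (14,12,fn); (14,13,arg); (15,7,fn); (15,10,arg)
step 2: rule r4; match: 0->4, 1->2, 2->0, 3->1, 4->3; deleted nodes 0, 2; deleted edges (2,0,fn); (2,1,arg); (4,2,fn); (4,3,arg); added nodes 16; added edges (4,1,fn); (4,16,arg); (16,3,arg); (16,3,fn); result: nodes: 1:c2, 3:c4, 4:app, 7:c2, 10:c1, 11:app, 12:c2, 13:c1, 14:app, 15:app, 16:app edges: (4,1,fn); (4,16,arg); (11,10,arg); (11,15,fn); (14,12,fn); (14,13,arg); (15,7,fn); (15,10,arg); (16,3,arg); (16,3,fn)
final:
nodes: 1:c2, 3:c4, 4:app, 7:c2, 10:c1, 11:app, 12:c2, 13:c1, 14:app, 15:app, 16:app
edges: (4,1,fn); (4,16,arg); (11,10,arg); (11,15,fn); (14,12,fn); (14,13,arg); (15,7,fn); (15,10,arg); (16,3,arg); (16,3,fn)


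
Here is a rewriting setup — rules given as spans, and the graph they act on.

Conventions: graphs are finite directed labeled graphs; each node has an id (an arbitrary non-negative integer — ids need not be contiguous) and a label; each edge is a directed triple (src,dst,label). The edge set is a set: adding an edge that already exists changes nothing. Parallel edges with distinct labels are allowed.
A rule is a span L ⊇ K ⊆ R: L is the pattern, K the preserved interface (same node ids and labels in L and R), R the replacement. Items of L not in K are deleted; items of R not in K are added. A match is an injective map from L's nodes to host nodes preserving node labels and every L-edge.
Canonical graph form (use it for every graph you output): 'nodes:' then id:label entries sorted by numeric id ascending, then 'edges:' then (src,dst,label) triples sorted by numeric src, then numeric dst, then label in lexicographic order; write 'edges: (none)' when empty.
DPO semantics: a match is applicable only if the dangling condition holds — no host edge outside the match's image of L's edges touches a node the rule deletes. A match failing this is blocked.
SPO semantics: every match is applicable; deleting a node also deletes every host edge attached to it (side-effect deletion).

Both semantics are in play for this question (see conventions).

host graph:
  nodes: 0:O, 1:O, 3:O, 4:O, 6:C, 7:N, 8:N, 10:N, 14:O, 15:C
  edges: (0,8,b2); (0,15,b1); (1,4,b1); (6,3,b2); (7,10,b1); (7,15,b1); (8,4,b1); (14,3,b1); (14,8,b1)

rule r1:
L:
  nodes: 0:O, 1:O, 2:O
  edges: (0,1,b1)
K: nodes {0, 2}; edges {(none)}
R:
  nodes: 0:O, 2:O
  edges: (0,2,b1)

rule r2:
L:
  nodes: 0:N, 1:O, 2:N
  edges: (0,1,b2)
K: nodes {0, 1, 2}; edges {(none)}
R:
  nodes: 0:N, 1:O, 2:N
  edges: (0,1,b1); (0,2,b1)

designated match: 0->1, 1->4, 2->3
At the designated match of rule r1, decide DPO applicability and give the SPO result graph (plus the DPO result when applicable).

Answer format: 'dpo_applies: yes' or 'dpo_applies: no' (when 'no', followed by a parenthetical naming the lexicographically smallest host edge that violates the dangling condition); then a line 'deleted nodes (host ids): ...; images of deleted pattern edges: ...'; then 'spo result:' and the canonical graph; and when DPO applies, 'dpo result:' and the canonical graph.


dpo_applies: no
(the rule deletes node 4, which keeps host edge (8,4,b1) outside the match image — the dangling condition fails, DPO blocks; SPO proceeds and side-deletes such edges)
deleted nodes (host ids): 4; images of deleted pattern edges: (1,4,b1)
spo result:
nodes: 0:O, 1:O, 3:O, 6:C, 7:N, 8:N, 10:N, 14:O, 15:C
edges: (0,8,b2); (0,15,b1); (1,3,b1); (6,3,b2); (7,10,b1); (7,15,b1); (14,3,b1); (14,8,b1)


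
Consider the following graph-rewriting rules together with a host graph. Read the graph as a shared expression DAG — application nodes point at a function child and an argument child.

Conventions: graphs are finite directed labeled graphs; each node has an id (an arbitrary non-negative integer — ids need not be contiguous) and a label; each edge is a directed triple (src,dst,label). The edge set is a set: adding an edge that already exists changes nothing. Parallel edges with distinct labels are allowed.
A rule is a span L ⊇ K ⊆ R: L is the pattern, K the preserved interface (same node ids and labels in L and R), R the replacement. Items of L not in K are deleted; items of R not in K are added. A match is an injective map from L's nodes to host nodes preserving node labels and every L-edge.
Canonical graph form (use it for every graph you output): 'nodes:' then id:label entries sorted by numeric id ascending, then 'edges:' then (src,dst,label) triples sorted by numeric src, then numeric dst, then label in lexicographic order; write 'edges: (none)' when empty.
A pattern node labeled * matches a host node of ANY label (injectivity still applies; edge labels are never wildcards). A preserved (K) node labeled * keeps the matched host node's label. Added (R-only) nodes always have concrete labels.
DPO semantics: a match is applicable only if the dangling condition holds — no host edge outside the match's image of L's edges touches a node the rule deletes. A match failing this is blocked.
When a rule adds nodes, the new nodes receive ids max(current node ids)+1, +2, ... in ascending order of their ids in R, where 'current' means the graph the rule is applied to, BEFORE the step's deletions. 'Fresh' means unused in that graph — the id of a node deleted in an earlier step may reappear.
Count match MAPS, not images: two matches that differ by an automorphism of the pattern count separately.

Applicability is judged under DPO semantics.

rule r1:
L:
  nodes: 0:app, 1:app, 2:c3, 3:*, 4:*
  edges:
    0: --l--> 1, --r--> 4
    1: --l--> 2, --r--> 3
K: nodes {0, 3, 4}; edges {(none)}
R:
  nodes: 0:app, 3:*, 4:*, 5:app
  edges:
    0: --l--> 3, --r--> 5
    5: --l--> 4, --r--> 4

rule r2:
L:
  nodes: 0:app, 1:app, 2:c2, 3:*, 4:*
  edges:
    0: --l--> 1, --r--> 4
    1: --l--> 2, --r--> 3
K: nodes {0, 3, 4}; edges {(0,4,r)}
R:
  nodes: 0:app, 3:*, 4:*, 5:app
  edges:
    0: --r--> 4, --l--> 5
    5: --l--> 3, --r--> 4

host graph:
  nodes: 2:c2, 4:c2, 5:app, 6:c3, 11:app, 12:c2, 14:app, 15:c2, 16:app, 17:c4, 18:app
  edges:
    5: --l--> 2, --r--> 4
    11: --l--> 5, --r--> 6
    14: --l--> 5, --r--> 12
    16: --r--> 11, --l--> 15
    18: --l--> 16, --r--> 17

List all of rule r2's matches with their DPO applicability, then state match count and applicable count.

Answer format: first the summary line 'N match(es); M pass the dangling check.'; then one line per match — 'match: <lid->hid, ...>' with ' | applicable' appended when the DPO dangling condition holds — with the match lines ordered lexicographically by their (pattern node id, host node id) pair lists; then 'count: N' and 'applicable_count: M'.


3 match(es); 1 pass the dangling check.
match: 0->11, 1->5, 2->2, 3->4, 4->6
match: 0->14, 1->5, 2->2, 3->4, 4->12
match: 0->18, 1->16, 2->15, 3->11, 4->17 | applicable
count: 3
applicable_count: 1


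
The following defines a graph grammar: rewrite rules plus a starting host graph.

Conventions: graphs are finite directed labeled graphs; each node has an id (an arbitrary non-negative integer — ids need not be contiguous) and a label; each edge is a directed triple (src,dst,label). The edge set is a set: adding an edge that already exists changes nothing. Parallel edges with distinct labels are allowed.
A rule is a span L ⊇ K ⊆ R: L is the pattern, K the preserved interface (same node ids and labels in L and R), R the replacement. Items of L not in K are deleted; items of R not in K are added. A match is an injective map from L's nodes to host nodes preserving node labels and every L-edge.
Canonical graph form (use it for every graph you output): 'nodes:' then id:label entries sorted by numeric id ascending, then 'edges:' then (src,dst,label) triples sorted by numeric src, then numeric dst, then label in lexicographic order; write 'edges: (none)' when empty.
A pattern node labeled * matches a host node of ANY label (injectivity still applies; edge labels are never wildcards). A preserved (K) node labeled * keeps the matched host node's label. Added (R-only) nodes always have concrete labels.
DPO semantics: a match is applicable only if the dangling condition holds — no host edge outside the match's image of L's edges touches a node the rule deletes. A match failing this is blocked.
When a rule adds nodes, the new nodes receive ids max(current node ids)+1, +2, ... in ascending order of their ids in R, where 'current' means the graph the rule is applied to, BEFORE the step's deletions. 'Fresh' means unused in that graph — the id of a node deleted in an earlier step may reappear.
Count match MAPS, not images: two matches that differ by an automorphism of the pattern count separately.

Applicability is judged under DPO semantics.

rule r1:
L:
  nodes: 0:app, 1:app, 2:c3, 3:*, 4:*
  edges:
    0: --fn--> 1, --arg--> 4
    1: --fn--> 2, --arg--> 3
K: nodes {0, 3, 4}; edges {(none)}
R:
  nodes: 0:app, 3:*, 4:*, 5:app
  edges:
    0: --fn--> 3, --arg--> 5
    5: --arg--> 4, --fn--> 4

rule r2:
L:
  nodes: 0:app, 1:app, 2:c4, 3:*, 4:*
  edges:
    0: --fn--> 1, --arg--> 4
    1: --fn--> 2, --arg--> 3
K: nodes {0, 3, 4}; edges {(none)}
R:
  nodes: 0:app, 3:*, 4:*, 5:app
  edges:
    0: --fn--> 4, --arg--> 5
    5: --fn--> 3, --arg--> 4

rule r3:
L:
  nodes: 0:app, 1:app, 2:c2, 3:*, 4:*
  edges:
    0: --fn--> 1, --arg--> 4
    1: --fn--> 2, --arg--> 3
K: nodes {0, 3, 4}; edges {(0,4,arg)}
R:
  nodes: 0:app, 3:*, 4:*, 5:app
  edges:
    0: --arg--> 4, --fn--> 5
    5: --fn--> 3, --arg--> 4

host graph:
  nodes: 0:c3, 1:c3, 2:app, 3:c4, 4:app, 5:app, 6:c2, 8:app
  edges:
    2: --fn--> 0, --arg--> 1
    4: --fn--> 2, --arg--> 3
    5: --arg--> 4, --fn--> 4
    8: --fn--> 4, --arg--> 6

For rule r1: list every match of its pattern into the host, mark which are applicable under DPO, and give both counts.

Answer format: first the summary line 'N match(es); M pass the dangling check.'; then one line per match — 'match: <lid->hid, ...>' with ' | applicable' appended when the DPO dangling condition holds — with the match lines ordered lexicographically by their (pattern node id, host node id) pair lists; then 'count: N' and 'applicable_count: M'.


1 match(es); 1 pass the dangling check.
match: 0->4, 1->2, 2->0, 3->1, 4->3 | applicable
count: 1
applicable_count: 1


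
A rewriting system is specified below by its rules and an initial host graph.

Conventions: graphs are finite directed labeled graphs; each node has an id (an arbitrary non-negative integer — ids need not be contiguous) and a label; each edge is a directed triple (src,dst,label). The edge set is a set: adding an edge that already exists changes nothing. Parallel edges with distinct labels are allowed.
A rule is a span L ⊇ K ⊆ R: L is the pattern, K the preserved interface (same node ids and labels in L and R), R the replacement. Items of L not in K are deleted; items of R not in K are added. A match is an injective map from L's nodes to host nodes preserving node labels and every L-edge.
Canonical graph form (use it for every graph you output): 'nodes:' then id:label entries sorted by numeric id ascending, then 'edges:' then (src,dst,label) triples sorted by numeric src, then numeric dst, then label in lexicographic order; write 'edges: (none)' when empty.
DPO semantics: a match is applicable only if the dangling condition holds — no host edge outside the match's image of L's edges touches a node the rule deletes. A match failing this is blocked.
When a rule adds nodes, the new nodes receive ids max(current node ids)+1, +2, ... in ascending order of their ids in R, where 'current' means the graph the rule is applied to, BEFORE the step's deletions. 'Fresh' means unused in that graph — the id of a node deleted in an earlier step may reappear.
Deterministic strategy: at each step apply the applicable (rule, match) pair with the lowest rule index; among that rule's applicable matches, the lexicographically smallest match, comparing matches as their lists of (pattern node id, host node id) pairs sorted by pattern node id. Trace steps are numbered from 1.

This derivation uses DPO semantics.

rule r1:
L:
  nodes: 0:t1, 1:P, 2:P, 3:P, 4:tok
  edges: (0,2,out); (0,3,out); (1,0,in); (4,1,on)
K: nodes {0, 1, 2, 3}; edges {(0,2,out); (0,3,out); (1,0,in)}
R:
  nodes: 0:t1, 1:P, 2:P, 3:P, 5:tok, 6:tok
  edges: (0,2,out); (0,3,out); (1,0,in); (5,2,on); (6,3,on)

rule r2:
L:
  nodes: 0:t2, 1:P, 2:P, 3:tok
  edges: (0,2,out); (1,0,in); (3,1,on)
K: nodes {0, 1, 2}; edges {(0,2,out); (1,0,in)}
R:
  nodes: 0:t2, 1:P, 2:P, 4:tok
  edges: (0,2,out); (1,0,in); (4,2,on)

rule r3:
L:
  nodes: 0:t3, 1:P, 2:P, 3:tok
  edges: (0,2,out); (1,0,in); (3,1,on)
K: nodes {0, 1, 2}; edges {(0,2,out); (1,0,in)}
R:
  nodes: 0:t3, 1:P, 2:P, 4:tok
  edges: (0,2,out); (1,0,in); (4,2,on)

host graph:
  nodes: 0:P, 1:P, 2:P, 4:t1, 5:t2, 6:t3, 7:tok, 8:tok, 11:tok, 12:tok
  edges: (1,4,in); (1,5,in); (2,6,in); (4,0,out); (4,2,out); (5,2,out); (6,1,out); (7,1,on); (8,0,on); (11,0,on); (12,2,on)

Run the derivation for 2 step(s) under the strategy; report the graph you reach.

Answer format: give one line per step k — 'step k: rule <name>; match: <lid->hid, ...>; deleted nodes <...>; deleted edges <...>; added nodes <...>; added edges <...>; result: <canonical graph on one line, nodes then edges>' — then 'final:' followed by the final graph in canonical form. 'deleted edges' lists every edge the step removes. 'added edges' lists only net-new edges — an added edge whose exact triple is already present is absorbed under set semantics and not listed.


step 1: rule r1; match: 0->4, 1->1, 2->0, 3->2, 4->7; deleted nodes 7; deleted edges (7,1,on); added nodes 13, 14; added edges (13,0,on); (14,2,on); result: nodes: 0:P, 1:P, 2:P, 4:t1, 5:t2, 6:t3, 8:tok, 11:tok, 12:tok, 13:tok, 14:tok edges: (1,4,in); (1,5,in); (2,6,in); (4,0,out); (4,2,out); (5,2,out); (6,1,out); (8,0,on); (11,0,on); (12,2,on); (13,0,on); (14,2,on)
step 2: rule r3; match: 0->6, 1->2, 2->1, 3->12; deleted nodes 12; deleted edges (12,2,on); added nodes 15; added edges (15,1,on); result: nodes: 0:P, 1:P, 2:P, 4:t1, 5:t2, 6:t3, 8:tok, 11:tok, 13:tok, 14:tok, 15:tok edges: (1,4,in); (1,5,in); (2,6,in); (4,0,out); (4,2,out); (5,2,out); (6,1,out); (8,0,on); (11,0,on); (13,0,on); (14,2,on); (15,1,on)
final:
nodes: 0:P, 1:P, 2:P, 4:t1, 5:t2, 6:t3, 8:tok, 11:tok, 13:tok, 14:tok, 15:tok
edges: (1,4,in); (1,5,in); (2,6,in); (4,0,out); (4,2,out); (5,2,out); (6,1,out); (8,0,on); (11,0,on); (13,0,on); (14,2,on); (15,1,on)


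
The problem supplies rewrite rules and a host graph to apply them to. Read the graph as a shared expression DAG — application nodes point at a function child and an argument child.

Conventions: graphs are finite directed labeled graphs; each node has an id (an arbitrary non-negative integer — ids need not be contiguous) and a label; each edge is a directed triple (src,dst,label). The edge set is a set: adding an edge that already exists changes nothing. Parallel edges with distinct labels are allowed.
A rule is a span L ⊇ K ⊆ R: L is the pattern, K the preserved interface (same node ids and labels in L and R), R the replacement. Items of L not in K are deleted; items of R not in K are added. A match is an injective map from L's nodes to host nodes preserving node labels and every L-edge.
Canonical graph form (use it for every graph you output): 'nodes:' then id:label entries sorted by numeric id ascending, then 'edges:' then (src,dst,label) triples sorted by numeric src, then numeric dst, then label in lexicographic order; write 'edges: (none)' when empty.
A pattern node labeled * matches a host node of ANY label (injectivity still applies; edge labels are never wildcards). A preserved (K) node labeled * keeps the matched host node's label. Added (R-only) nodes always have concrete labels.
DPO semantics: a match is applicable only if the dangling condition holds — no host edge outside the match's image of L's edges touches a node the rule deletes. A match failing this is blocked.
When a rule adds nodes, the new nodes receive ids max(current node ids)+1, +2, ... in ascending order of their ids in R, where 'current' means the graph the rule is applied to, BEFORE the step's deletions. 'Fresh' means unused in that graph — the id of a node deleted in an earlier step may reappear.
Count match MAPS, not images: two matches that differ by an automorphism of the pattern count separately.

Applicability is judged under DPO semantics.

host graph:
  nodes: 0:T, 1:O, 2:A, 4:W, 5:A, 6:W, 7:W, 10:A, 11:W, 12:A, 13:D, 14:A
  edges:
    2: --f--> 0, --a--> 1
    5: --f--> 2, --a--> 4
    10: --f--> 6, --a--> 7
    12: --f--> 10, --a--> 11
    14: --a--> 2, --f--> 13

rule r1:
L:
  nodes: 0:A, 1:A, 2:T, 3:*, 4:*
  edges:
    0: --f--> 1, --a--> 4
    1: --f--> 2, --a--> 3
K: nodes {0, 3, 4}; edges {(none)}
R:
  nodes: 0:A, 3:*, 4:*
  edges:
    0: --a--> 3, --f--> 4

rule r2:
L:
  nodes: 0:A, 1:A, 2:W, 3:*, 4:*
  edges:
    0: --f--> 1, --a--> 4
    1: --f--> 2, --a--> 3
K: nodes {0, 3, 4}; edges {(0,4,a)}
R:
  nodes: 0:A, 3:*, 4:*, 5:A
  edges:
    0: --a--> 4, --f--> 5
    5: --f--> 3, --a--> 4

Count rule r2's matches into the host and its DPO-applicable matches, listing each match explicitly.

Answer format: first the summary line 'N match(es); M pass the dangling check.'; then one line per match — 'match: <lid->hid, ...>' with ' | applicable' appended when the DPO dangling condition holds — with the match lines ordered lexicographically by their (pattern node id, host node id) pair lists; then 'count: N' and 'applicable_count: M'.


1 match(es); 1 pass the dangling check.
match: 0->12, 1->10, 2->6, 3->7, 4->11 | applicable
count: 1
applicable_count: 1


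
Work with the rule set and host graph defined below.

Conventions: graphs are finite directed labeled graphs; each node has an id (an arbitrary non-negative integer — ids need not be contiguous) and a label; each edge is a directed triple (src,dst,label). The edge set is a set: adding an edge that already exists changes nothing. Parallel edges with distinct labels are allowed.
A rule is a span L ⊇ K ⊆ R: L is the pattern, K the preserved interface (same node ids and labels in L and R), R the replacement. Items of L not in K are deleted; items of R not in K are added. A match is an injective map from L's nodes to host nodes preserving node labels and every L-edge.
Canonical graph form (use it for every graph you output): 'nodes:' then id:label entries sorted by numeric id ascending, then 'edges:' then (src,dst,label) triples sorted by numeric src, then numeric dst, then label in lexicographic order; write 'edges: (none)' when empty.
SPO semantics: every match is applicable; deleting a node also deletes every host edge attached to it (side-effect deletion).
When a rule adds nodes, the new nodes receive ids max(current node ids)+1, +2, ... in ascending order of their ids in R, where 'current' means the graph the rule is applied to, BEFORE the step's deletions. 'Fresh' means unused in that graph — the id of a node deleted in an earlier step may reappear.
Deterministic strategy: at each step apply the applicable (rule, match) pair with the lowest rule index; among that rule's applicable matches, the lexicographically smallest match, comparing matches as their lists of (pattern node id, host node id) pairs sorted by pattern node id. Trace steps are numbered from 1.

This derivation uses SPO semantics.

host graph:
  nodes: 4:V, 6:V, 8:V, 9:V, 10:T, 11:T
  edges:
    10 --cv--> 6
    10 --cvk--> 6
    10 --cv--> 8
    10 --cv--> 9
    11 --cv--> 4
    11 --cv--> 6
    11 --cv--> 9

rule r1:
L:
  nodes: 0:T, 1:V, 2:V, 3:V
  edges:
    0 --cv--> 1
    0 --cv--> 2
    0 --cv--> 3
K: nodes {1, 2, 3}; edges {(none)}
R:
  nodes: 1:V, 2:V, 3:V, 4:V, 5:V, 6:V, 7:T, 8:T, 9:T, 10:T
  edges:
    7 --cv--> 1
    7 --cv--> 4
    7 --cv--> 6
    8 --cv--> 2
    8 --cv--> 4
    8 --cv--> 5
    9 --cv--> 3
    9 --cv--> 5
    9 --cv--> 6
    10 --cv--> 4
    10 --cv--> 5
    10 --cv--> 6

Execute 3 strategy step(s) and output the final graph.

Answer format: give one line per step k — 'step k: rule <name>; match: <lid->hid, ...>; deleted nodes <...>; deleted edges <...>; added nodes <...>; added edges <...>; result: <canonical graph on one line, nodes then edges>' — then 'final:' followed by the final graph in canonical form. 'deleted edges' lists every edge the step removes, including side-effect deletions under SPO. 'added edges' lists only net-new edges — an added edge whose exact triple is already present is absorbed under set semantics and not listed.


step 1: rule r1; match: 0->10, 1->6, 2->8, 3->9; deleted nodes 10; deleted edges (10,6,cv); (10,6,cvk); (10,8,cv); (10,9,cv); added nodes 12, 13, 14, 15, 16, 17, 18; added edges (15,6,cv); (15,12,cv); (15,14,cv); (16,8,cv); (16,12,cv); (16,13,cv); (17,9,cv); (17,13,cv); (17,14,cv); (18,12,cv); (18,13,cv); (18,14,cv); result: nodes: 4:V, 6:V, 8:V, 9:V, 11:T, 12:V, 13:V, 14:V, 15:T, 16:T, 17:T, 18:T edges: (11,4,cv); (11,6,cv); (11,9,cv); (15,6,cv); (15,12,cv); (15,14,cv); (16,8,cv); (16,12,cv); (16,13,cv); (17,9,cv); (17,13,cv); (17,14,cv); (18,12,cv); (18,13,cv); (18,14,cv)
step 2: rule r1; match: 0->11, 1->4, 2->6, 3->9; deleted nodes 11; deleted edges (11,4,cv); (11,6,cv); (11,9,cv); added nodes 19, 20, 21, 22, 23, 24, 25; added edges (22,4,cv); (22,19,cv); (22,21,cv); (23,6,cv); (23,19,cv); (23,20,cv); (24,9,cv); (24,20,cv); (24,21,cv); (25,19,cv); (25,20,cv); (25,21,cv); result: nodes: 4:V, 6:V, 8:V, 9:V, 12:V, 13:V, 14:V, 15:T, 16:T, 17:T, 18:T, 19:V, 20:V, 21:V, 22:T, 23:T, 24:T, 25:T edges: (15,6,cv); (15,12,cv); (15,14,cv); (16,8,cv); (16,12,cv); (16,13,cv); (17,9,cv); (17,13,cv); (17,14,cv); (18,12,cv); (18,13,cv); (18,14,cv); (22,4,cv); (22,19,cv); (22,21,cv); (23,6,cv); (23,19,cv); (23,20,cv); (24,9,cv); (24,20,cv); (24,21,cv); (25,19,cv); (25,20,cv); (25,21,cv)
step 3: rule r1; match: 0->15, 1->6, 2->12, 3->14; deleted nodes 15; deleted edges (15,6,cv); (15,12,cv); (15,14,cv); added nodes 26, 27, 28, 29, 30, 31, 32; added edges (29,6,cv); (29,26,cv); (29,28,cv); (30,12,cv); (30,26,cv); (30,27,cv); (31,14,cv); (31,27,cv); (31,28,cv); (32,26,cv); (32,27,cv); (32,28,cv); result: nodes: 4:V, 6:V, 8:V, 9:V, 12:V, 13:V, 14:V, 16:T, 17:T, 18:T, 19:V, 20:V, 21:V, 22:T, 23:T, 24:T, 25:T, 26:V, 27:V, 28:V, 29:T, 30:T, 31:T, 32:T edges: (16,8,cv); (16,12,cv); (16,13,cv); (17,9,cv); (17,13,cv); (17,14,cv); (18,12,cv); (18,13,cv); (18,14,cv); (22,4,cv); (22,19,cv); (22,21,cv); (23,6,cv); (23,19,cv); (23,20,cv); (24,9,cv); (24,20,cv); (24,21,cv); (25,19,cv); (25,20,cv); (25,21,cv); (29,6,cv); (29,26,cv); (29,28,cv); (30,12,cv); (30,26,cv); (30,27,cv); (31,14,cv); (31,27,cv); (31,28,cv); (32,26,cv); (32,27,cv); (32,28,cv)
final:
nodes: 4:V, 6:V, 8:V, 9:V, 12:V, 13:V, 14:V, 16:T, 17:T, 18:T, 19:V, 20:V, 21:V, 22:T, 23:T, 24:T, 25:T, 26:V, 27:V, 28:V, 29:T, 30:T, 31:T, 32:T
edges: (16,8,cv); (16,12,cv); (16,13,cv); (17,9,cv); (17,13,cv); (17,14,cv); (18,12,cv); (18,13,cv); (18,14,cv); (22,4,cv); (22,19,cv); (22,21,cv); (23,6,cv); (23,19,cv); (23,20,cv); (24,9,cv); (24,20,cv); (24,21,cv); (25,19,cv); (25,20,cv); (25,21,cv); (29,6,cv); (29,26,cv); (29,28,cv); (30,12,cv); (30,26,cv); (30,27,cv); (31,14,cv); (31,27,cv); (31,28,cv); (32,26,cv); (32,27,cv); (32,28,cv)
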